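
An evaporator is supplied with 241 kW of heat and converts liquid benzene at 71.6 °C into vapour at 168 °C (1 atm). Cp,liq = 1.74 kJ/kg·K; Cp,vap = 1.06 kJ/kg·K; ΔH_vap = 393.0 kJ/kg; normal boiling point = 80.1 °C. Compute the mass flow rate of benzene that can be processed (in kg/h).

Δh = 1.74×(80.1−71.6) + 393.0 + 1.06×(168−80.1) = 500.96 kJ/kg
Q = 241 kW = 241 kJ/s = 867600 kJ/h
ṁ = Q/Δh = 867600 / 500.96 = 1731.9 kg/h

ṁ = 1730 kg/h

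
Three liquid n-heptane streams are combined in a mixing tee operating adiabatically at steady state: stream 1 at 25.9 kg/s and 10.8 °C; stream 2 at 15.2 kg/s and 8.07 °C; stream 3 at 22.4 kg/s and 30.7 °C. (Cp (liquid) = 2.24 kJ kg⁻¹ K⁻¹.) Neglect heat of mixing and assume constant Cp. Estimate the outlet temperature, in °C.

Energy balance with Q = 0: Σ ṁᵢCp,ᵢ(T_out − Tᵢ) = 0
T_out = Σ ṁᵢCp,ᵢTᵢ / Σ ṁᵢCp,ᵢ
      = 2441.7 / 142.24 = 17.166 °C

T_out = 17.2 °C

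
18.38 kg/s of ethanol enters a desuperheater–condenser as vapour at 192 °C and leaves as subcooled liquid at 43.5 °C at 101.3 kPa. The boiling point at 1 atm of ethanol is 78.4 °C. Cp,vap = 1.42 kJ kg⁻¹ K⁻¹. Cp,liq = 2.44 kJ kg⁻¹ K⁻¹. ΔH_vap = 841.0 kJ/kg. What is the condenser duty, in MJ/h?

vapour 192→78.4 °C: -161.31 kJ/kg
condensation at 78.4 °C: -841 kJ/kg
liquid 78.4→43.5 °C: -85.156 kJ/kg
Δh = -161.31 + -841 + -85.156 = -1087.5 kJ/kg
Q = ṁ·Δh = 18.38 kg/s × -1087.5 kJ/kg = -19988 kJ/s
|Q| = 19988 kW = 71956 MJ/h

Q_c = 72000 MJ/h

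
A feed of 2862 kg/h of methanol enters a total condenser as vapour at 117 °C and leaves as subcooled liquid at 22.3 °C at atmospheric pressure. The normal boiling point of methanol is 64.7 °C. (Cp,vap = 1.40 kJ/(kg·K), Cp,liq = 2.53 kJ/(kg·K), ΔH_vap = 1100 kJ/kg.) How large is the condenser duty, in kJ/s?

Q_c = 1020 kJ/s

vapour 117→64.7 °C: -73.22 kJ/kg
condensation at 64.7 °C: -1100 kJ/kg
liquid 64.7→22.3 °C: -107.27 kJ/kg
Δh = -73.22 + -1100 + -107.27 = -1280.5 kJ/kg
Q = ṁ·Δh = 2862 kg/h × -1280.5 kJ/kg = -3.6648e+06 kJ/h
|Q| = 1018 kW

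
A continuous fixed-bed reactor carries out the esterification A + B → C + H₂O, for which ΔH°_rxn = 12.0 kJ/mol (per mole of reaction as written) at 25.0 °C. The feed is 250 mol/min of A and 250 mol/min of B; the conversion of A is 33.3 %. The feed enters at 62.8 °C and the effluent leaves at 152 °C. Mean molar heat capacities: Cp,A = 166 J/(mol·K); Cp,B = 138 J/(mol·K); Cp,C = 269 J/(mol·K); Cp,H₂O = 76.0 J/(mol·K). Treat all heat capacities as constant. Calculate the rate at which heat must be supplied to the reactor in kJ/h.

Q_in = 493000 kJ/h

Extent of reaction ξ = 0.333 × 250 = 83.25 mol/min
Reaction term: ξ·ΔH°_rxn = 83.25 × 12.0 = 999 kJ/min
Sensible, feed 62.8→25 °C: -2872.8 kJ/min
Outlet flows (mol/min): A 166.75, B 166.75, C 83.25, H₂O 83.25
Sensible, products 25→152 °C: 10085 kJ/min
Q = ΔH = 8211.7 kJ/min = 136.86 kW
Heat supplied = 492700 kJ/h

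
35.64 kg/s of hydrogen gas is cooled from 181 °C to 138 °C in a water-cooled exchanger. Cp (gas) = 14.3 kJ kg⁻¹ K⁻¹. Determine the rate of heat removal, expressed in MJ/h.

Q = ṁ·Cp·ΔT = 35.64 × 14.3 × (138 − 181) = -21915 kJ/s
Cooling duty = 78894 MJ/h

Q_c = 78900 MJ/h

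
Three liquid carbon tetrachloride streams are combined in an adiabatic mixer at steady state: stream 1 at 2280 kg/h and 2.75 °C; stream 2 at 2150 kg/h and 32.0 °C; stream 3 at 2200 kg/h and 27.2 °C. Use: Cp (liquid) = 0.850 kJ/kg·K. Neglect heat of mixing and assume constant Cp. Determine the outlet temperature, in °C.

No heat crosses the boundary, so H_out = H_in.
T_out = Σ ṁᵢCp,ᵢTᵢ / Σ ṁᵢCp,ᵢ
      = 114670 / 5635.5 = 20.348 °C

T_out = 20.3 °C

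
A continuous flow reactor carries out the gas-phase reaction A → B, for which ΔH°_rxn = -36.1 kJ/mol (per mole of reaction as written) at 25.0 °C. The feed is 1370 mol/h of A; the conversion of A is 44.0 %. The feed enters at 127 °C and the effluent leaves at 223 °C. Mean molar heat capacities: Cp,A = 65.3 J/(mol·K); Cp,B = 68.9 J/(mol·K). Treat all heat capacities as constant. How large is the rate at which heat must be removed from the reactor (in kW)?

Extent of reaction ξ = 0.440 × 1370 = 602.8 mol/h
Reaction term: ξ·ΔH°_rxn = 602.8 × -36.1 = -21761 kJ/h
Sensible, feed 127→25 °C: -9125 kJ/h
Outlet flows (mol/h): A 767.2, B 602.8
Sensible, products 25→223 °C: 18143 kJ/h
Q = ΔH = -12743 kJ/h = -3.5398 kW
Heat removed = 3.5398 kW

Q_out = 3.54 kW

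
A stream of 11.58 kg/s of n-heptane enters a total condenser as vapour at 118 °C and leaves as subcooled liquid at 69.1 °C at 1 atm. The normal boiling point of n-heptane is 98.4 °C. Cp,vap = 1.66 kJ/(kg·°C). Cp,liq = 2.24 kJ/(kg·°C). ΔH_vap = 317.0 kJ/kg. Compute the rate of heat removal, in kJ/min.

Q_c = 288000 kJ/min

vapour 118→98.4 °C: -32.536 kJ/kg
condensation at 98.4 °C: -317 kJ/kg
liquid 98.4→69.1 °C: -65.632 kJ/kg
Δh = -32.536 + -317 + -65.632 = -415.17 kJ/kg
Q = ṁ·Δh = 11.58 kg/s × -415.17 kJ/kg = -4807.6 kJ/s
|Q| = 4807.6 kW = 288460 kJ/min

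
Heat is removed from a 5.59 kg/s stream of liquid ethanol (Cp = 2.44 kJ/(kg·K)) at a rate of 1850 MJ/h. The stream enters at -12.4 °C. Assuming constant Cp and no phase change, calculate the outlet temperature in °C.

T_out = -50.1 °C

Q = 1850 MJ/h = 513.89 kJ/s
ΔT = Q/(ṁ·Cp) = 513.89/(5.59×2.44) = 37.676 K
T_out = -12.4 − 37.676 = -50.076 °C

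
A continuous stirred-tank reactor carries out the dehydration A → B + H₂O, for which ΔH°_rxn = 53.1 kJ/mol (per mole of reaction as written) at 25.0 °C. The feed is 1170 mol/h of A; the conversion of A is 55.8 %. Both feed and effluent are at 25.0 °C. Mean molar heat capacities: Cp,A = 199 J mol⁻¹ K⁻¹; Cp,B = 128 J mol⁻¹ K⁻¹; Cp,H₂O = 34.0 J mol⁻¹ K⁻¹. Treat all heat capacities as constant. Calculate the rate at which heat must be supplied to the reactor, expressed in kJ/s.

Extent of reaction ξ = 0.558 × 1170 = 652.86 mol/h
Reaction term: ξ·ΔH°_rxn = 652.86 × 53.1 = 34667 kJ/h
Q = ΔH = 34667 kJ/h = 9.6297 kW
Heat supplied = 9.6297 kJ/s

Q_in = 9.63 kJ/s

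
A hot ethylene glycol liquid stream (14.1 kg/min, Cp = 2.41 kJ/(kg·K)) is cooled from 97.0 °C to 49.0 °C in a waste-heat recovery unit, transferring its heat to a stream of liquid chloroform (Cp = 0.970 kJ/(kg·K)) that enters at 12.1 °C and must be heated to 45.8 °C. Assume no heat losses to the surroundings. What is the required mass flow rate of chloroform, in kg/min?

Heat released by hot stream: Q = 14.1 × 2.41 × (97.0 − 49.0) = 1631.1 kJ/min
Energy balance on cold side (adiabatic exchanger): Q = ṁ_c·Cp_c·(T_c,out − T_c,in)
ṁ_c = 1631.1 / [0.970 × (45.8 − 12.1)] = 49.897 kg/min

ṁ_c = 49.9 kg/min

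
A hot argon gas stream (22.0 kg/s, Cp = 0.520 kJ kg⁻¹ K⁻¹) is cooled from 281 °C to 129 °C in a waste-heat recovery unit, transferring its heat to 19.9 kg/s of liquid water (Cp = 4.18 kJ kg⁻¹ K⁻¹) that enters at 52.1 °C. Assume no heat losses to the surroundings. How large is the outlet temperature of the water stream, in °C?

T_c,out = 73.0 °C

Heat released by hot stream: Q = 22.0 × 0.520 × (281 − 129) = 1738.9 kJ/s
Energy balance on cold side (adiabatic exchanger): Q = ṁ_c·Cp_c·(T_c,out − T_c,in)
T_c,out = 52.1 + 1738.9/(19.9 × 4.18) = 73.005 °C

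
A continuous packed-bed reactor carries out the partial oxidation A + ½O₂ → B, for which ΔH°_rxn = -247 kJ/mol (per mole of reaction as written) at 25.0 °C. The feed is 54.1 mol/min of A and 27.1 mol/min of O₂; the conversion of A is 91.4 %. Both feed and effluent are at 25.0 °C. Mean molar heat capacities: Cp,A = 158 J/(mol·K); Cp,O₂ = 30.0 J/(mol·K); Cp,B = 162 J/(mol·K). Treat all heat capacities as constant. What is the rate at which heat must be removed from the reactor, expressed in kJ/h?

Extent of reaction ξ = 0.914 × 54.1 = 49.447 mol/min
Reaction term: ξ·ΔH°_rxn = 49.447 × -247 = -12214 kJ/min
Q = ΔH = -12214 kJ/min = -203.56 kW
Heat removed = 732810 kJ/h

Q_out = 733000 kJ/h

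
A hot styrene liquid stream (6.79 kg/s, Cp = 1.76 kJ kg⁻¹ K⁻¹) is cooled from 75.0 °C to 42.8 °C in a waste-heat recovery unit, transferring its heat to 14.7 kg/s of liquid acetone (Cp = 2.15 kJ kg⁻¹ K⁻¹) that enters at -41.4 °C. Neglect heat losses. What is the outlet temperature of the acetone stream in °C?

Heat released by hot stream: Q = 6.79 × 1.76 × (75.0 − 42.8) = 384.8 kJ/s
Energy balance on cold side (adiabatic exchanger): Q = ṁ_c·Cp_c·(T_c,out − T_c,in)
T_c,out = -41.4 + 384.8/(14.7 × 2.15) = -29.225 °C

T_c,out = -29.2 °C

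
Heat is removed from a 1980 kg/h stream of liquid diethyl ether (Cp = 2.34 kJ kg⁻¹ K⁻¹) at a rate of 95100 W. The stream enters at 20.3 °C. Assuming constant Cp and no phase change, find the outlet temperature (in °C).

T_out = -53.6 °C

Q = 95100 W = 342360 kJ/h
ΔT = Q/(ṁ·Cp) = 342360/(1980×2.34) = 73.893 K
T_out = 20.3 − 73.893 = -53.593 °C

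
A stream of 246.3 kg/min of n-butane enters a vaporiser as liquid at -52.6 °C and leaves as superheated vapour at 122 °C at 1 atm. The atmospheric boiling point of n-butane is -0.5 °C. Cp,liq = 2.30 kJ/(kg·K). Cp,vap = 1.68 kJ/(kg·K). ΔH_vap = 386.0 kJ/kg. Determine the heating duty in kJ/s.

liquid -52.6→-0.5 °C: 119.83 kJ/kg
vaporisation at -0.5 °C: 386 kJ/kg
vapour -0.5→122 °C: 205.8 kJ/kg
Δh = 119.83 + 386 + 205.8 = 711.63 kJ/kg
Q = ṁ·Δh = 246.3 kg/min × 711.63 kJ/kg = 175270 kJ/min
|Q| = 2921.2 kW

Q = 2920 kJ/s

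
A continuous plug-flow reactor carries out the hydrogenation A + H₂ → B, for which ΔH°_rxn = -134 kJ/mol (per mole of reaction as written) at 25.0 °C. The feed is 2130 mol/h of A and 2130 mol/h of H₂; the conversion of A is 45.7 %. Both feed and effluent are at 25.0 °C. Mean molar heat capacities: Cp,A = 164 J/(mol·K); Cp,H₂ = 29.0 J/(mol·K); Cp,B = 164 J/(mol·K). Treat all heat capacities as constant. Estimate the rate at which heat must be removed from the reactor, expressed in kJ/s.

Extent of reaction ξ = 0.457 × 2130 = 973.41 mol/h
Reaction term: ξ·ΔH°_rxn = 973.41 × -134 = -130440 kJ/h
Q = ΔH = -130440 kJ/h = -36.232 kW
Heat removed = 36.232 kJ/s

Q_out = 36.2 kJ/s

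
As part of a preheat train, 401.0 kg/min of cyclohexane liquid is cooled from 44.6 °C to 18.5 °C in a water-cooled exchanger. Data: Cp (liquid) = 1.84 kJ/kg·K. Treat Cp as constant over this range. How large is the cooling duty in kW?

Q = ṁ·Cp·ΔT = 401.0 × 1.84 × (18.5 − 44.6) = -19258 kJ/min
Converting: 19258 / 60 s = 320.96 kW

Q_c = 321 kW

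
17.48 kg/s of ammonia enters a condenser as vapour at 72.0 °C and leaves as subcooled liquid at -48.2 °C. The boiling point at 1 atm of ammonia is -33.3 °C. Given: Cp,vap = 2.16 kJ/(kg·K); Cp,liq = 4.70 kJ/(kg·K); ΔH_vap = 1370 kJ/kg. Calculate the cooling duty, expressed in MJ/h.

Q_c = 105000 MJ/h

vapour 72.0→-33.3 °C: -227.45 kJ/kg
condensation at -33.3 °C: -1370 kJ/kg
liquid -33.3→-48.2 °C: -70.03 kJ/kg
Δh = -227.45 + -1370 + -70.03 = -1667.5 kJ/kg
Q = ṁ·Δh = 17.48 kg/s × -1667.5 kJ/kg = -29148 kJ/s
|Q| = 29148 kW = 104930 MJ/h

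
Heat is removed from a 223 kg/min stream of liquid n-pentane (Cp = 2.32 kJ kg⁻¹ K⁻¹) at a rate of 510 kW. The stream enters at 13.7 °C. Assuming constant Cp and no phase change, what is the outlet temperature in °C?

Q = 510 kW = 30600 kJ/min
ΔT = Q/(ṁ·Cp) = 30600/(223×2.32) = 59.146 K
T_out = 13.7 − 59.146 = -45.446 °C

T_out = -45.4 °C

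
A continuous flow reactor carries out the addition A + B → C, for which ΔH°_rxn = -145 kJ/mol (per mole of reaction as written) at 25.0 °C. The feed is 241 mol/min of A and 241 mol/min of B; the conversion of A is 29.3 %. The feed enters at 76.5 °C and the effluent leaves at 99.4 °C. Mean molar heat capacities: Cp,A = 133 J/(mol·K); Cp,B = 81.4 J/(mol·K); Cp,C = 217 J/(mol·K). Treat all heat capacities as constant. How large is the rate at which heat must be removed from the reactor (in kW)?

Q_out = 151 kW

Extent of reaction ξ = 0.293 × 241 = 70.613 mol/min
Reaction term: ξ·ΔH°_rxn = 70.613 × -145 = -10239 kJ/min
Sensible, feed 76.5→25 °C: -2661 kJ/min
Outlet flows (mol/min): A 170.39, B 170.39, C 70.613
Sensible, products 25→99.4 °C: 3857.9 kJ/min
Q = ΔH = -9042 kJ/min = -150.7 kW
Heat removed = 150.7 kW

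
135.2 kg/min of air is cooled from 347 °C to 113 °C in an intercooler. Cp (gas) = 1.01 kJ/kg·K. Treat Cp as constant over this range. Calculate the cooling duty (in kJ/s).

Q = ṁ·Cp·ΔT = 135.2 × 1.01 × (113 − 347) = -31953 kJ/min
Converting: 31953 / 60 s = 532.55 kW

Q_c = 533 kJ/s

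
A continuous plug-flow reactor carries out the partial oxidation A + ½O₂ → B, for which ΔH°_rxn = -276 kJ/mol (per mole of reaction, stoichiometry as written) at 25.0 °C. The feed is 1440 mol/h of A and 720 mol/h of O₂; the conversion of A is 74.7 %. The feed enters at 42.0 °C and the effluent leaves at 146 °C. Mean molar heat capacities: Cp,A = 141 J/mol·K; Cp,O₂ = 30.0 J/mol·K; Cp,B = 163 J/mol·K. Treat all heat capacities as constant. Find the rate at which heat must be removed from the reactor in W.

Extent of reaction ξ = 0.747 × 1440 = 1075.7 mol/h
Reaction term: ξ·ΔH°_rxn = 1075.7 × -276 = -296890 kJ/h
Sensible, feed 42.0→25 °C: -3818.9 kJ/h
Outlet flows (mol/h): A 364.32, O₂ 182.16, B 1075.7
Sensible, products 25→146 °C: 28093 kJ/h
Q = ΔH = -272610 kJ/h = -75.726 kW
Heat removed = 75726 W

Q_out = 75700 W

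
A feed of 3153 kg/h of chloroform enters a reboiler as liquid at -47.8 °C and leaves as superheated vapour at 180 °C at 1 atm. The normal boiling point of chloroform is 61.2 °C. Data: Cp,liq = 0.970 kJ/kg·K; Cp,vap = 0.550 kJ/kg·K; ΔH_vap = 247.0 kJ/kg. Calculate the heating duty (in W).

Q = 366000 W

liquid -47.8→61.2 °C: 105.73 kJ/kg
vaporisation at 61.2 °C: 247 kJ/kg
vapour 61.2→180 °C: 65.34 kJ/kg
Δh = 105.73 + 247 + 65.34 = 418.07 kJ/kg
Q = ṁ·Δh = 3153 kg/h × 418.07 kJ/kg = 1.3182e+06 kJ/h
|Q| = 366.16 kW = 366160 W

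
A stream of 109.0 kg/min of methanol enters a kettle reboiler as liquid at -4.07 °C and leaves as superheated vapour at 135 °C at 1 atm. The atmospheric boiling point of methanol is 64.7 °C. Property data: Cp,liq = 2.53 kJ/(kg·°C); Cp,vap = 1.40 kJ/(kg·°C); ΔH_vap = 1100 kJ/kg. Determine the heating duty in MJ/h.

liquid -4.07→64.7 °C: 173.99 kJ/kg
vaporisation at 64.7 °C: 1100 kJ/kg
vapour 64.7→135 °C: 98.42 kJ/kg
Δh = 173.99 + 1100 + 98.42 = 1372.4 kJ/kg
Q = ṁ·Δh = 109.0 kg/min × 1372.4 kJ/kg = 149590 kJ/min
|Q| = 2493.2 kW = 8975.5 MJ/h

Q = 8980 MJ/h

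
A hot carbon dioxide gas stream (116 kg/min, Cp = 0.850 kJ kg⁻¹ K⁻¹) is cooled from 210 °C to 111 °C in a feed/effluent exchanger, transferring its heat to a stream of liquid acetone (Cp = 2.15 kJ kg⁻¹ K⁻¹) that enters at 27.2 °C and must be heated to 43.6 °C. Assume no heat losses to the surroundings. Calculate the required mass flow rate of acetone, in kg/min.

Heat released by hot stream: Q = 116 × 0.850 × (210 − 111) = 9761.4 kJ/min
Energy balance on cold side (adiabatic exchanger): Q = ṁ_c·Cp_c·(T_c,out − T_c,in)
ṁ_c = 9761.4 / [2.15 × (43.6 − 27.2)] = 276.84 kg/min

ṁ_c = 277 kg/min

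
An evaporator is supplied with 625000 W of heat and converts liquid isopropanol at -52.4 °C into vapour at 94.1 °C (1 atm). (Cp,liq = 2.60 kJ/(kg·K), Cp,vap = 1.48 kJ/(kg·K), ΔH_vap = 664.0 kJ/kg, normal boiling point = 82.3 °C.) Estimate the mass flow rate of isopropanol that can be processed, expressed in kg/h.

Δh = 2.60×(82.3−-52.4) + 664.0 + 1.48×(94.1−82.3) = 1031.7 kJ/kg
Q = 625000 W = 625 kJ/s = 2.25e+06 kJ/h
ṁ = Q/Δh = 2.25e+06 / 1031.7 = 2180.9 kg/h

ṁ = 2180 kg/h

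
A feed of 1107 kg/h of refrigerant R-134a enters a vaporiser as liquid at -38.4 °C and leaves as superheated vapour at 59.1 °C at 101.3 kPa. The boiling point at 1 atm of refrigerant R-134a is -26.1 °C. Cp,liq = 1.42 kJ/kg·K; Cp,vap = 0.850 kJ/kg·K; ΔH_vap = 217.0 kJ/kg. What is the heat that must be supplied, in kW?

liquid -38.4→-26.1 °C: 17.466 kJ/kg
vaporisation at -26.1 °C: 217 kJ/kg
vapour -26.1→59.1 °C: 72.42 kJ/kg
Δh = 17.466 + 217 + 72.42 = 306.89 kJ/kg
Q = ṁ·Δh = 1107 kg/h × 306.89 kJ/kg = 339720 kJ/h
|Q| = 94.367 kW

Q = 94.4 kW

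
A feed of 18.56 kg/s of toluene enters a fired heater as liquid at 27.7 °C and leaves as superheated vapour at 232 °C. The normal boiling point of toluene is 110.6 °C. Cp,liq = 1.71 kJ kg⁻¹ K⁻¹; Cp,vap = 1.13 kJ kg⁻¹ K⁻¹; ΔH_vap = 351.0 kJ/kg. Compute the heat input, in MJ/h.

liquid 27.7→110.6 °C: 141.76 kJ/kg
vaporisation at 110.6 °C: 351 kJ/kg
vapour 110.6→232 °C: 137.18 kJ/kg
Δh = 141.76 + 351 + 137.18 = 629.94 kJ/kg
Q = ṁ·Δh = 18.56 kg/s × 629.94 kJ/kg = 11692 kJ/s
|Q| = 11692 kW = 42090 MJ/h

Q = 42100 MJ/h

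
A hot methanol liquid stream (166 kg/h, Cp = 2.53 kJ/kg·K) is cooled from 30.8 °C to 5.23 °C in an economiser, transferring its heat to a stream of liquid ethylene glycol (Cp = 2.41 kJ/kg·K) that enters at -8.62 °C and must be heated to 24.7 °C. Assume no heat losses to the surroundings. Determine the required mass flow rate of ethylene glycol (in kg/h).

ṁ_c = 134 kg/h

Heat released by hot stream: Q = 166 × 2.53 × (30.8 − 5.23) = 10739 kJ/h
Energy balance on cold side (adiabatic exchanger): Q = ṁ_c·Cp_c·(T_c,out − T_c,in)
ṁ_c = 10739 / [2.41 × (24.7 − -8.62)] = 133.73 kg/h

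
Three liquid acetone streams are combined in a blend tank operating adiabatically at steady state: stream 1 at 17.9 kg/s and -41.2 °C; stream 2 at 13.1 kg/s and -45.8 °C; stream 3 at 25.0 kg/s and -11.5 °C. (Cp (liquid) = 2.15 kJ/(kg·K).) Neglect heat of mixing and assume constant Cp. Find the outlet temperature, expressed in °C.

No heat crosses the boundary, so H_out = H_in.
T_out = Σ ṁᵢCp,ᵢTᵢ / Σ ṁᵢCp,ᵢ
      = -3493.7 / 120.4 = -29.017 °C

T_out = -29.0 °C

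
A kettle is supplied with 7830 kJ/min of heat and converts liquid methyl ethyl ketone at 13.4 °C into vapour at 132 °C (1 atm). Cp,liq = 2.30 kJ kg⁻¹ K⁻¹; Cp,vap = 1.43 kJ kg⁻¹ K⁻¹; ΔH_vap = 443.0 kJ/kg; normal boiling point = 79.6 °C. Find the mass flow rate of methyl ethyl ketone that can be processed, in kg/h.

ṁ = 701 kg/h

Δh = 2.30×(79.6−13.4) + 443.0 + 1.43×(132−79.6) = 670.19 kJ/kg
Q = 7830 kJ/min = 130.5 kJ/s = 469800 kJ/h
ṁ = Q/Δh = 469800 / 670.19 = 700.99 kg/h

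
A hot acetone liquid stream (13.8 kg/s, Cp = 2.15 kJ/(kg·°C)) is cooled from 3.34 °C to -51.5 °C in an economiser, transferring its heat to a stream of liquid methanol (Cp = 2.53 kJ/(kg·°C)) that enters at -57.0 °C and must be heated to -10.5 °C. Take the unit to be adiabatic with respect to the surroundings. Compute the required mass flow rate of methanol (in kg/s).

ṁ_c = 13.8 kg/s

Heat released by hot stream: Q = 13.8 × 2.15 × (3.34 − -51.5) = 1627.1 kJ/s
Energy balance on cold side (adiabatic exchanger): Q = ṁ_c·Cp_c·(T_c,out − T_c,in)
ṁ_c = 1627.1 / [2.53 × (-10.5 − -57.0)] = 13.831 kg/s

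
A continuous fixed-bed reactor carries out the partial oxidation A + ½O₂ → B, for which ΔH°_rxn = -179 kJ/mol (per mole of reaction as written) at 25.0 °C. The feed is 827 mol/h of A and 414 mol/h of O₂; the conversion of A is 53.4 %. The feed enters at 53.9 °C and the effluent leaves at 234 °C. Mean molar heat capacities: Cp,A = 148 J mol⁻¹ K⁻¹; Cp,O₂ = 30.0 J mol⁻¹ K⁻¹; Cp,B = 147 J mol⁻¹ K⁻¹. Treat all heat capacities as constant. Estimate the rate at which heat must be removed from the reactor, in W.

Q_out = 15600 W

Extent of reaction ξ = 0.534 × 827 = 441.62 mol/h
Reaction term: ξ·ΔH°_rxn = 441.62 × -179 = -79050 kJ/h
Sensible, feed 53.9→25 °C: -3896.2 kJ/h
Outlet flows (mol/h): A 385.38, O₂ 193.19, B 441.62
Sensible, products 25→234 °C: 26700 kJ/h
Q = ΔH = -56246 kJ/h = -15.624 kW
Heat removed = 15624 W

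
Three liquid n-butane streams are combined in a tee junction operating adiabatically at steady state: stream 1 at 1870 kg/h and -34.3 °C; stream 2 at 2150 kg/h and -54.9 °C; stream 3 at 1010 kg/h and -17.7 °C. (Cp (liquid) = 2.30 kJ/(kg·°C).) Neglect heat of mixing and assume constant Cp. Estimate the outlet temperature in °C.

T_out = -39.8 °C

Energy balance with Q = 0: Σ ṁᵢCp,ᵢ(T_out − Tᵢ) = 0
Σ ṁᵢCp,ᵢTᵢ = 1870×2.30×-34.3 + 2150×2.30×-54.9 + 1010×2.30×-17.7 = -460120
Σ ṁᵢCp,ᵢ = 1870×2.30 + 2150×2.30 + 1010×2.30 = 11569
T_out = -460120 / 11569 = -39.772 °C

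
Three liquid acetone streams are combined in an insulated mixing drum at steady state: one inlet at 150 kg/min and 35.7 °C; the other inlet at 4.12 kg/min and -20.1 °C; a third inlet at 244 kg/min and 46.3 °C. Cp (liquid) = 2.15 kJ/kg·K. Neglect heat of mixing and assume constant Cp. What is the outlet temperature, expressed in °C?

T_out = 41.6 °C

Energy balance with Q = 0: Σ ṁᵢCp,ᵢ(T_out − Tᵢ) = 0
T_out = Σ ṁᵢCp,ᵢTᵢ / Σ ṁᵢCp,ᵢ
      = 35624 / 855.96 = 41.619 °C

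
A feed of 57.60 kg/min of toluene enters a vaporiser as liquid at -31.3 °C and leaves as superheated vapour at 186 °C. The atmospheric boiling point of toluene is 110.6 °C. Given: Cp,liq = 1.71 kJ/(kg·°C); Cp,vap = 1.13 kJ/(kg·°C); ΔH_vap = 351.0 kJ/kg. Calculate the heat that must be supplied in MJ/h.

liquid -31.3→110.6 °C: 242.65 kJ/kg
vaporisation at 110.6 °C: 351 kJ/kg
vapour 110.6→186 °C: 85.202 kJ/kg
Δh = 242.65 + 351 + 85.202 = 678.85 kJ/kg
Q = ṁ·Δh = 57.60 kg/min × 678.85 kJ/kg = 39102 kJ/min
|Q| = 651.7 kW = 2346.1 MJ/h

Q = 2350 MJ/h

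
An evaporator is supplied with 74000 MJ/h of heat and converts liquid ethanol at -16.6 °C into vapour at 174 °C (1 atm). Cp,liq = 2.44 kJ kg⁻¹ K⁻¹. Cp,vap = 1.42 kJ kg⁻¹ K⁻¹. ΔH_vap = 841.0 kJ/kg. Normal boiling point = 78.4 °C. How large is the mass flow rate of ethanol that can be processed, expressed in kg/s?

Δh = 2.44×(78.4−-16.6) + 841.0 + 1.42×(174−78.4) = 1208.6 kJ/kg
Q = 74000 MJ/h = 20556 kJ/s = 20556 kJ/s
ṁ = Q/Δh = 20556 / 1208.6 = 17.008 kg/s

ṁ = 17.0 kg/s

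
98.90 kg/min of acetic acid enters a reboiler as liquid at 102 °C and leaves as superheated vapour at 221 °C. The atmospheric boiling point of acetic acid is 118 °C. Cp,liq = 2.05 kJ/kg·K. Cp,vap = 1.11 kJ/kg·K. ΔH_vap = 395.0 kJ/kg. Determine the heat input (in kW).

Q = 894 kW

liquid 102→118 °C: 32.8 kJ/kg
vaporisation at 118 °C: 395 kJ/kg
vapour 118→221 °C: 114.33 kJ/kg
Δh = 32.8 + 395 + 114.33 = 542.13 kJ/kg
Q = ṁ·Δh = 98.90 kg/min × 542.13 kJ/kg = 53617 kJ/min
|Q| = 893.61 kW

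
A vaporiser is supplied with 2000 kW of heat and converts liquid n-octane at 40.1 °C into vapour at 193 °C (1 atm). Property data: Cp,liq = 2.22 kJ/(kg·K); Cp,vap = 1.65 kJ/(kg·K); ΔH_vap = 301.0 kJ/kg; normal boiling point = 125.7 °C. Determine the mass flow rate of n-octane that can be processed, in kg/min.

ṁ = 199 kg/min

Δh = 2.22×(125.7−40.1) + 301.0 + 1.65×(193−125.7) = 602.08 kJ/kg
Q = 2000 kW = 2000 kJ/s = 120000 kJ/min
ṁ = Q/Δh = 120000 / 602.08 = 199.31 kg/min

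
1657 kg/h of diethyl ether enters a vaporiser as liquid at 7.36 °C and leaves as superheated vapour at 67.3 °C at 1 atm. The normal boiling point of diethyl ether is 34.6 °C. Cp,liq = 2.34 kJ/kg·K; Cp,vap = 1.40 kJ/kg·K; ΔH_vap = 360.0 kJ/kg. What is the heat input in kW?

liquid 7.36→34.6 °C: 63.742 kJ/kg
vaporisation at 34.6 °C: 360 kJ/kg
vapour 34.6→67.3 °C: 45.78 kJ/kg
Δh = 63.742 + 360 + 45.78 = 469.52 kJ/kg
Q = ṁ·Δh = 1657 kg/h × 469.52 kJ/kg = 778000 kJ/h
|Q| = 216.11 kW

Q = 216 kW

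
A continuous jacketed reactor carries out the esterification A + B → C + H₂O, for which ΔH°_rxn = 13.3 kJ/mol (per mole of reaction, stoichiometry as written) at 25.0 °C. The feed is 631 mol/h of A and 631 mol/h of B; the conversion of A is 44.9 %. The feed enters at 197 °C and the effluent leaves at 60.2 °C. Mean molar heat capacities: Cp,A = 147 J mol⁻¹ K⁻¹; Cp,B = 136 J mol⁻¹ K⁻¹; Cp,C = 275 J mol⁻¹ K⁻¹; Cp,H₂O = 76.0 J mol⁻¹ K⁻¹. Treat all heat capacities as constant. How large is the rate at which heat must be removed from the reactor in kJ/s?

Q_out = 5.55 kJ/s

Extent of reaction ξ = 0.449 × 631 = 283.32 mol/h
Reaction term: ξ·ΔH°_rxn = 283.32 × 13.3 = 3768.1 kJ/h
Sensible, feed 197→25 °C: -30715 kJ/h
Outlet flows (mol/h): A 347.68, B 347.68, C 283.32, H₂O 283.32
Sensible, products 25→60.2 °C: 6963.9 kJ/h
Q = ΔH = -19982 kJ/h = -5.5507 kW
Heat removed = 5.5507 kJ/s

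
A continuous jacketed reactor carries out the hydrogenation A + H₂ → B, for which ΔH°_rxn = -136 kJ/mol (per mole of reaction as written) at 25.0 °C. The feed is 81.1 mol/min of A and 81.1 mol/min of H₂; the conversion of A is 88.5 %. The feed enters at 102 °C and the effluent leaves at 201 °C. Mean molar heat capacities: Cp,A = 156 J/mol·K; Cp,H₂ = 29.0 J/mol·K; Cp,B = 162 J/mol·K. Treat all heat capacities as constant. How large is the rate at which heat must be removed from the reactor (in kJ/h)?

Extent of reaction ξ = 0.885 × 81.1 = 71.773 mol/min
Reaction term: ξ·ΔH°_rxn = 71.773 × -136 = -9761.2 kJ/min
Sensible, feed 102→25 °C: -1155.3 kJ/min
Outlet flows (mol/min): A 9.3265, H₂ 9.3265, B 71.773
Sensible, products 25→201 °C: 2350.1 kJ/min
Q = ΔH = -8566.4 kJ/min = -142.77 kW
Heat removed = 513980 kJ/h

Q_out = 514000 kJ/h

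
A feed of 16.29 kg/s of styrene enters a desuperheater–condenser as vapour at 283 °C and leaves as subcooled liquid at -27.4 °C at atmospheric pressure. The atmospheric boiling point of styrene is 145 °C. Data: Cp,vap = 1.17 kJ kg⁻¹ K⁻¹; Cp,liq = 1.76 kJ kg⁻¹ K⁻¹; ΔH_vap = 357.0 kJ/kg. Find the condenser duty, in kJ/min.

vapour 283→145 °C: -161.46 kJ/kg
condensation at 145 °C: -357 kJ/kg
liquid 145→-27.4 °C: -303.42 kJ/kg
Δh = -161.46 + -357 + -303.42 = -821.88 kJ/kg
Q = ṁ·Δh = 16.29 kg/s × -821.88 kJ/kg = -13388 kJ/s
|Q| = 13388 kW = 803310 kJ/min

Q_c = 803000 kJ/min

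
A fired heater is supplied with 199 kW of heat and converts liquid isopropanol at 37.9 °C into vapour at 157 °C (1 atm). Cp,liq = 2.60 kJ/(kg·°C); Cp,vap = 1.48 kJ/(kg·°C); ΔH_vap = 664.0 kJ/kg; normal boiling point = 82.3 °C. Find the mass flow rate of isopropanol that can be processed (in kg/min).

Δh = 2.60×(82.3−37.9) + 664.0 + 1.48×(157−82.3) = 890 kJ/kg
Q = 199 kW = 199 kJ/s = 11940 kJ/min
ṁ = Q/Δh = 11940 / 890 = 13.416 kg/min

ṁ = 13.4 kg/min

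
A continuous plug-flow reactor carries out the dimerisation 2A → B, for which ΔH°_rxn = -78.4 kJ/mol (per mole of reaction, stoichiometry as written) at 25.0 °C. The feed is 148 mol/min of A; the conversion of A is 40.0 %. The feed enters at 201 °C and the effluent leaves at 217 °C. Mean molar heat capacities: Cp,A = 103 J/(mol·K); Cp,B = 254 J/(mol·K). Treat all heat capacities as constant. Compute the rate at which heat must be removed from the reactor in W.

Extent of reaction ξ = 0.400 × 148 / 2 = 29.6 mol/min
Reaction term: ξ·ΔH°_rxn = 29.6 × -78.4 = -2320.6 kJ/min
Sensible, feed 201→25 °C: -2682.9 kJ/min
Outlet flows (mol/min): A 88.8, B 29.6
Sensible, products 25→217 °C: 3199.6 kJ/min
Q = ΔH = -1803.9 kJ/min = -30.066 kW
Heat removed = 30066 W

Q_out = 30100 W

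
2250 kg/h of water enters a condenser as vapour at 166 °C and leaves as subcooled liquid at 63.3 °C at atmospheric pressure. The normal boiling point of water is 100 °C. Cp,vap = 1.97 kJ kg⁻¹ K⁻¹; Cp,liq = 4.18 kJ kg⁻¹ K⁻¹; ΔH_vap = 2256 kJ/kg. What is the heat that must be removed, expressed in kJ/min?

Q_c = 95200 kJ/min

vapour 166→100 °C: -130.02 kJ/kg
condensation at 100 °C: -2256 kJ/kg
liquid 100→63.3 °C: -153.41 kJ/kg
Δh = -130.02 + -2256 + -153.41 = -2539.4 kJ/kg
Q = ṁ·Δh = 2250 kg/h × -2539.4 kJ/kg = -5.7137e+06 kJ/h
|Q| = 1587.1 kW = 95228 kJ/min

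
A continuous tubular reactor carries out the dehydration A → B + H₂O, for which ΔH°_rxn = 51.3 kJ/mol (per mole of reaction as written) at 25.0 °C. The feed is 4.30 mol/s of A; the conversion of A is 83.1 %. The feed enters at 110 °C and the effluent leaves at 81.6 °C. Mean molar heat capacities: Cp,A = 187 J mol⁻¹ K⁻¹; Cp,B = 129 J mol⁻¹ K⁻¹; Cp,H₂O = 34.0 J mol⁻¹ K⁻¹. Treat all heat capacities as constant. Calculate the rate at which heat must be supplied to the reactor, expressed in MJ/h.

Q_in = 560 MJ/h

Extent of reaction ξ = 0.831 × 4.30 = 3.5733 mol/s
Reaction term: ξ·ΔH°_rxn = 3.5733 × 51.3 = 183.31 kJ/s
Sensible, feed 110→25 °C: -68.349 kJ/s
Outlet flows (mol/s): A 0.7267, B 3.5733, H₂O 3.5733
Sensible, products 25→81.6 °C: 40.658 kJ/s
Q = ΔH = 155.62 kJ/s = 155.62 kW
Heat supplied = 560.23 MJ/h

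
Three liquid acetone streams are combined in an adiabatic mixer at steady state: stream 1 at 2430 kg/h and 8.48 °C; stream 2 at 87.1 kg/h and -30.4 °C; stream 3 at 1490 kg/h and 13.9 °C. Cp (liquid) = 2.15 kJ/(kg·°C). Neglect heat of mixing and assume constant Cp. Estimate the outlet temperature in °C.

T_out = 9.65 °C

No heat crosses the boundary, so H_out = H_in.
T_out = Σ ṁᵢCp,ᵢTᵢ / Σ ṁᵢCp,ᵢ
      = 83140 / 8615.3 = 9.6503 °C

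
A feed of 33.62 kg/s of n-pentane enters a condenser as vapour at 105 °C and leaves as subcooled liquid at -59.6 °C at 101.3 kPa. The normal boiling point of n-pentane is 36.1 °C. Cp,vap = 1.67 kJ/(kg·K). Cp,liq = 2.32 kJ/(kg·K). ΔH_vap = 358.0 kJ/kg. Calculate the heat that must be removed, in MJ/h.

vapour 105→36.1 °C: -115.06 kJ/kg
condensation at 36.1 °C: -358 kJ/kg
liquid 36.1→-59.6 °C: -222.02 kJ/kg
Δh = -115.06 + -358 + -222.02 = -695.09 kJ/kg
Q = ṁ·Δh = 33.62 kg/s × -695.09 kJ/kg = -23369 kJ/s
|Q| = 23369 kW = 84128 MJ/h

Q_c = 84100 MJ/h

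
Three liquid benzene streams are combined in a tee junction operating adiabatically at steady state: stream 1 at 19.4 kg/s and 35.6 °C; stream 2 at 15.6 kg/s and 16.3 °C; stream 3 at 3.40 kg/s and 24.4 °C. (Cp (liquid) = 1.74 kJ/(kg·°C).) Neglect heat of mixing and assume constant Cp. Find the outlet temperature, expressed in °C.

Adiabatic, steady state ⇒ Σ ṁᵢCp,ᵢ(T_out − Tᵢ) = 0
T_out = Σ ṁᵢCp,ᵢTᵢ / Σ ṁᵢCp,ᵢ
      = 1788.5 / 66.816 = 26.768 °C

T_out = 26.8 °C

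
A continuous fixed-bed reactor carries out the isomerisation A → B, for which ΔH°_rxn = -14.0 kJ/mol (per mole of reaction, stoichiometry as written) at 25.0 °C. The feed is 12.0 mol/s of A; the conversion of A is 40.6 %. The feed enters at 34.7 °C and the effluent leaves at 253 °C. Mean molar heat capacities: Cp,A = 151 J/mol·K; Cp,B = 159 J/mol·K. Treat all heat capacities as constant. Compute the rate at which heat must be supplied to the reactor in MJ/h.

Q_in = 1210 MJ/h

Extent of reaction ξ = 0.406 × 12.0 = 4.872 mol/s
Reaction term: ξ·ΔH°_rxn = 4.872 × -14.0 = -68.208 kJ/s
Sensible, feed 34.7→25 °C: -17.576 kJ/s
Outlet flows (mol/s): A 7.128, B 4.872
Sensible, products 25→253 °C: 422.02 kJ/s
Q = ΔH = 336.24 kJ/s = 336.24 kW
Heat supplied = 1210.5 MJ/h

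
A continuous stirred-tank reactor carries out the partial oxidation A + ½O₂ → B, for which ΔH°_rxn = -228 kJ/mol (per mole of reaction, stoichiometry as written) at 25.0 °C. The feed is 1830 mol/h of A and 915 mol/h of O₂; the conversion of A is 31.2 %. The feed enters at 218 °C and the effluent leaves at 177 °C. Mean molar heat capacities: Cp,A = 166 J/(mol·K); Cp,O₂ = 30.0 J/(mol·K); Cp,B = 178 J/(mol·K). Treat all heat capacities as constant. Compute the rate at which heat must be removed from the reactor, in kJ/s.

Q_out = 40.0 kJ/s

Extent of reaction ξ = 0.312 × 1830 = 570.96 mol/h
Reaction term: ξ·ΔH°_rxn = 570.96 × -228 = -130180 kJ/h
Sensible, feed 218→25 °C: -63927 kJ/h
Outlet flows (mol/h): A 1259, O₂ 629.52, B 570.96
Sensible, products 25→177 °C: 50087 kJ/h
Q = ΔH = -144020 kJ/h = -40.005 kW
Heat removed = 40.005 kJ/s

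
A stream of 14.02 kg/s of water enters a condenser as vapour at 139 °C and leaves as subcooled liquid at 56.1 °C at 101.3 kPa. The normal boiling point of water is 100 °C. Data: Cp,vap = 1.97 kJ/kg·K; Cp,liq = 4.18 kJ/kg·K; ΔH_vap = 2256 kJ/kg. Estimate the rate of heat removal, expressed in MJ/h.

Q_c = 127000 MJ/h

vapour 139→100 °C: -76.83 kJ/kg
condensation at 100 °C: -2256 kJ/kg
liquid 100→56.1 °C: -183.5 kJ/kg
Δh = -76.83 + -2256 + -183.5 = -2516.3 kJ/kg
Q = ṁ·Δh = 14.02 kg/s × -2516.3 kJ/kg = -35279 kJ/s
|Q| = 35279 kW = 127000 MJ/h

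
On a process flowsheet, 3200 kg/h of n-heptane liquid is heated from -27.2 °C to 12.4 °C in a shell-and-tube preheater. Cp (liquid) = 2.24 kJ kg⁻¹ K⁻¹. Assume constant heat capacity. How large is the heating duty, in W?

Q = 78800 W

Q = ṁ·Cp·ΔT = 3200 × 2.24 × (12.4 − -27.2) = 283850 kJ/h
Converting: 283850 / 3600 s = 78.848 kW
Heating duty = 78848 W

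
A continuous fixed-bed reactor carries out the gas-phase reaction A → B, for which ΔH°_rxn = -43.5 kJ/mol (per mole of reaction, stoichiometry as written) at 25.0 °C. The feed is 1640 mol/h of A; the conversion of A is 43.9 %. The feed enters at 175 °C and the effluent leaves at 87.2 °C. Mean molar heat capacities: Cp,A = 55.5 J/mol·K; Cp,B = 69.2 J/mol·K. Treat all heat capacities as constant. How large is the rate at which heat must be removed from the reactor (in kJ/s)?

Q_out = 10.7 kJ/s

Extent of reaction ξ = 0.439 × 1640 = 719.96 mol/h
Reaction term: ξ·ΔH°_rxn = 719.96 × -43.5 = -31318 kJ/h
Sensible, feed 175→25 °C: -13653 kJ/h
Outlet flows (mol/h): A 920.04, B 719.96
Sensible, products 25→87.2 °C: 6275 kJ/h
Q = ΔH = -38696 kJ/h = -10.749 kW
Heat removed = 10.749 kJ/s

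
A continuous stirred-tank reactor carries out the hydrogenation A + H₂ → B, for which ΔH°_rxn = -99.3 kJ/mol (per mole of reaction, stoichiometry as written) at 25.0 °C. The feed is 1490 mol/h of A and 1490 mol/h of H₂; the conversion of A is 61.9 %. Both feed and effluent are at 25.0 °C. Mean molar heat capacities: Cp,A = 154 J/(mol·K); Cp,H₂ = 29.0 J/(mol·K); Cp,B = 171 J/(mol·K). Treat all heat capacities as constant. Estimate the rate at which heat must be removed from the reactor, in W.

Q_out = 25400 W

Extent of reaction ξ = 0.619 × 1490 = 922.31 mol/h
Reaction term: ξ·ΔH°_rxn = 922.31 × -99.3 = -91585 kJ/h
Q = ΔH = -91585 kJ/h = -25.44 kW
Heat removed = 25440 W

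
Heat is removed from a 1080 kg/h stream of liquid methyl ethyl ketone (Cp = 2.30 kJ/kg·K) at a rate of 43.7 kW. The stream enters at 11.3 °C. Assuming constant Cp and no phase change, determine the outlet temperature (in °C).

Q = 43.7 kW = 157320 kJ/h
ΔT = Q/(ṁ·Cp) = 157320/(1080×2.30) = 63.333 K
T_out = 11.3 − 63.333 = -52.033 °C

T_out = -52.0 °C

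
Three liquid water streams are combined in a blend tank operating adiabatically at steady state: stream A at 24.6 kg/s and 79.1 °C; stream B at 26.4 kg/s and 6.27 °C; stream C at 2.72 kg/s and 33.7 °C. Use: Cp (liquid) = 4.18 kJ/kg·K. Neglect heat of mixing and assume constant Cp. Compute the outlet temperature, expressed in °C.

No heat crosses the boundary, so H_out = H_in.
T_out = Σ ṁᵢCp,ᵢTᵢ / Σ ṁᵢCp,ᵢ
      = 9208.8 / 224.55 = 41.01 °C

T_out = 41.0 °C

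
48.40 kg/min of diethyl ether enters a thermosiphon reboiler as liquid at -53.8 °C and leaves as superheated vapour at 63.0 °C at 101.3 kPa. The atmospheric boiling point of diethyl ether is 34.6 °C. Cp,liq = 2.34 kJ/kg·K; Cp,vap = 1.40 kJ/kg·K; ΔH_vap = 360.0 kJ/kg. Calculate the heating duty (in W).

Q = 489000 W

liquid -53.8→34.6 °C: 206.86 kJ/kg
vaporisation at 34.6 °C: 360 kJ/kg
vapour 34.6→63.0 °C: 39.76 kJ/kg
Δh = 206.86 + 360 + 39.76 = 606.62 kJ/kg
Q = ṁ·Δh = 48.40 kg/min × 606.62 kJ/kg = 29360 kJ/min
|Q| = 489.34 kW = 489340 W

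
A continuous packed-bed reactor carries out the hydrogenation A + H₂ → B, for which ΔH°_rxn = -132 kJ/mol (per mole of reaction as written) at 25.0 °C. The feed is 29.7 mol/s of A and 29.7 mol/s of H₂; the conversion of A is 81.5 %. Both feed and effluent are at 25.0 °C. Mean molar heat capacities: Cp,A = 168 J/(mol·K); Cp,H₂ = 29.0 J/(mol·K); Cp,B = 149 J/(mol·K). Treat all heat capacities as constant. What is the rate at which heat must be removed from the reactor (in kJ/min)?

Extent of reaction ξ = 0.815 × 29.7 = 24.205 mol/s
Reaction term: ξ·ΔH°_rxn = 24.205 × -132 = -3195.1 kJ/s
Q = ΔH = -3195.1 kJ/s = -3195.1 kW
Heat removed = 191710 kJ/min

Q_out = 192000 kJ/min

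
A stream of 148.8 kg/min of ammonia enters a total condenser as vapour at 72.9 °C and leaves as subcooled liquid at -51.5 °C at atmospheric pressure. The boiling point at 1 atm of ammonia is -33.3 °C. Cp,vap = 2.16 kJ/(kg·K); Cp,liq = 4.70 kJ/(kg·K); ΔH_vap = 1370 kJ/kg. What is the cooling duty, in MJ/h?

vapour 72.9→-33.3 °C: -229.39 kJ/kg
condensation at -33.3 °C: -1370 kJ/kg
liquid -33.3→-51.5 °C: -85.54 kJ/kg
Δh = -229.39 + -1370 + -85.54 = -1684.9 kJ/kg
Q = ṁ·Δh = 148.8 kg/min × -1684.9 kJ/kg = -250720 kJ/min
|Q| = 4178.6 kW = 15043 MJ/h

Q_c = 15000 MJ/h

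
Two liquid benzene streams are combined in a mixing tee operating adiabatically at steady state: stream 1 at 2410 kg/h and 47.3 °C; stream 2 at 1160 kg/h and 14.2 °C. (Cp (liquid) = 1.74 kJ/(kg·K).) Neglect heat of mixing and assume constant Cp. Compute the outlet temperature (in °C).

T_out = 36.5 °C

No heat crosses the boundary, so H_out = H_in.
Σ ṁᵢCp,ᵢTᵢ = 2410×1.74×47.3 + 1160×1.74×14.2 = 227010
Σ ṁᵢCp,ᵢ = 2410×1.74 + 1160×1.74 = 6211.8
T_out = 227010 / 6211.8 = 36.545 °C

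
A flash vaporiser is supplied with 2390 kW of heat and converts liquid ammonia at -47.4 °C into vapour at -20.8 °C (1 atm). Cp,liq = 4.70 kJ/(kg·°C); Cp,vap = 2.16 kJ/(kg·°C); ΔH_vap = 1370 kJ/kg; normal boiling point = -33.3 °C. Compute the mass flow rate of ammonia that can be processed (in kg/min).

Δh = 4.70×(-33.3−-47.4) + 1370 + 2.16×(-20.8−-33.3) = 1463.3 kJ/kg
Q = 2390 kW = 2390 kJ/s = 143400 kJ/min
ṁ = Q/Δh = 143400 / 1463.3 = 98 kg/min

ṁ = 98.0 kg/min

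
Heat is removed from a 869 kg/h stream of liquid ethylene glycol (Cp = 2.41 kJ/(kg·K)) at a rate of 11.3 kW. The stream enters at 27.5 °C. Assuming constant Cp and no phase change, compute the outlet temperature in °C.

T_out = 8.08 °C

Q = 11.3 kW = 40680 kJ/h
ΔT = Q/(ṁ·Cp) = 40680/(869×2.41) = 19.424 K
T_out = 27.5 − 19.424 = 8.0758 °C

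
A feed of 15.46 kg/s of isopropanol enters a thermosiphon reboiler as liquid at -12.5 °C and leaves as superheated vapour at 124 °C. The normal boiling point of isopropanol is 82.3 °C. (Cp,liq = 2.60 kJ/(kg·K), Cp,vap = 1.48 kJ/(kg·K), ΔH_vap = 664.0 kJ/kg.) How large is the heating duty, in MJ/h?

Q = 54100 MJ/h

liquid -12.5→82.3 °C: 246.48 kJ/kg
vaporisation at 82.3 °C: 664 kJ/kg
vapour 82.3→124 °C: 61.716 kJ/kg
Δh = 246.48 + 664 + 61.716 = 972.2 kJ/kg
Q = ṁ·Δh = 15.46 kg/s × 972.2 kJ/kg = 15030 kJ/s
|Q| = 15030 kW = 54109 MJ/h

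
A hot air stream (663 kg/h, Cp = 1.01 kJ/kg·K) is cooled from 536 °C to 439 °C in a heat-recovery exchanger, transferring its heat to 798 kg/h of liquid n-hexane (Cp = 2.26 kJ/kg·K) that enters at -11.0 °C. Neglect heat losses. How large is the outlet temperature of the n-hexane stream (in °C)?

T_c,out = 25.0 °C

Heat released by hot stream: Q = 663 × 1.01 × (536 − 439) = 64954 kJ/h
Energy balance on cold side (adiabatic exchanger): Q = ṁ_c·Cp_c·(T_c,out − T_c,in)
T_c,out = -11.0 + 64954/(798 × 2.26) = 25.016 °C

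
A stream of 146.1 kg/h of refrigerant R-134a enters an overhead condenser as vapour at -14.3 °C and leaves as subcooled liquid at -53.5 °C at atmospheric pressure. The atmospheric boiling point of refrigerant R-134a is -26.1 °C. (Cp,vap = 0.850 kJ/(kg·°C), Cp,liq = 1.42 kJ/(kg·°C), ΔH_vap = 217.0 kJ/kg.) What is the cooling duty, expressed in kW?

Q_c = 10.8 kW

vapour -14.3→-26.1 °C: -10.03 kJ/kg
condensation at -26.1 °C: -217 kJ/kg
liquid -26.1→-53.5 °C: -38.908 kJ/kg
Δh = -10.03 + -217 + -38.908 = -265.94 kJ/kg
Q = ṁ·Δh = 146.1 kg/h × -265.94 kJ/kg = -38854 kJ/h
|Q| = 10.793 kW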